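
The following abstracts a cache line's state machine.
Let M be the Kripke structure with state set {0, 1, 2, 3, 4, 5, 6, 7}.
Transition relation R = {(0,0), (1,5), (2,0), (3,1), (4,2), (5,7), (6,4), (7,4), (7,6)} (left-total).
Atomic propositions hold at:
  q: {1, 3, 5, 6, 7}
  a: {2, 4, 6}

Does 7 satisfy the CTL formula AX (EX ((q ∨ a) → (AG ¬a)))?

No

Sat(q ∨ a) = {1, 2, 3, 4, 5, 6, 7}
Sat(¬a) = {0, 1, 3, 5, 7}
AG ¬a: greatest fixpoint, start Z0 = {0, 1, 3, 5, 7}, keep only states in Sat with every successor in Z. Z1 = {0, 1, 3, 5}; Z2 = {0, 1, 3}; Z3 = {0, 3}; Z4 = {0}; fixed.
Sat(AG ¬a) = {0}
Sat((q ∨ a) → (AG ¬a)) = {0}
Sat(EX ((q ∨ a) → (AG ¬a))) = {s : some successor in {0}} = {0, 2}
Sat(AX (EX ((q ∨ a) → (AG ¬a)))) = {s : every successor in {0, 2}} = {0, 2, 4}
7 ∉ Sat(AX (EX ((q ∨ a) → (AG ¬a)))) = {0, 2, 4}, so the formula does not hold at 7.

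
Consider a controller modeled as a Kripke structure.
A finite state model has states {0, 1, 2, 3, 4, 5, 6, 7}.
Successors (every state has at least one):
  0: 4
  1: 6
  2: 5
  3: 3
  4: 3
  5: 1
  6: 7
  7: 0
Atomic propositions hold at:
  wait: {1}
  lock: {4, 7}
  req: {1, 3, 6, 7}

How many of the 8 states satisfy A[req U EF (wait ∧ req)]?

Sat(wait ∧ req) = {1}
EF (wait ∧ req): least fixpoint, start Z0 = {1}, add states with some successor in Z. Z1 = {1, 5}; Z2 = {1, 2, 5}; fixed.
Sat(EF (wait ∧ req)) = {1, 2, 5}
A[req U EF (wait ∧ req)]: least fixpoint, start Z0 = Sat(EF (wait ∧ req)) = {1, 2, 5}, add states in Sat(req) with every successor in Z. Already a fixed point.
Sat(A[req U EF (wait ∧ req)]) = {1, 2, 5}
|Sat(A[req U EF (wait ∧ req)])| = |{1, 2, 5}| = 3.

3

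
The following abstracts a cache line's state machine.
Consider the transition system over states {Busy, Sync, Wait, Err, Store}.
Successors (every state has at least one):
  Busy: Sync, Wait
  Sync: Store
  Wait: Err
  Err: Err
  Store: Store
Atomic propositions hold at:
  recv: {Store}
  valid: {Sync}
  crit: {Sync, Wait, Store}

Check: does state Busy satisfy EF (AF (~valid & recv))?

Yes

Sat(~valid) = {Busy, Wait, Err, Store}
Sat(~valid & recv) = {Store}
AF (~valid & recv): least fixpoint, start Z0 = {Store}, add states with every successor in Z. Z1 = {Sync, Store}; fixed.
Sat(AF (~valid & recv)) = {Sync, Store}
EF (AF (~valid & recv)): least fixpoint, start Z0 = {Sync, Store}, add states with some successor in Z. Z1 = {Busy, Sync, Store}; fixed.
Sat(EF (AF (~valid & recv))) = {Busy, Sync, Store}
Busy ∈ Sat(EF (AF (~valid & recv))) = {Busy, Sync, Store}, so the formula holds at Busy.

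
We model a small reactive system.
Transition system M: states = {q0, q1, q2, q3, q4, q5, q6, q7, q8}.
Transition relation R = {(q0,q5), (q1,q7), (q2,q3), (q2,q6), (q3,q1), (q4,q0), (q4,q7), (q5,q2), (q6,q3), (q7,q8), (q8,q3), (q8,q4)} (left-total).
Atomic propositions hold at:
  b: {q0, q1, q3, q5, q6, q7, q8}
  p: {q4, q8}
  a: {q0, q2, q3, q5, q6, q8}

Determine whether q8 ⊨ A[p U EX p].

Sat(EX p) = {s : some successor in {q4, q8}} = {q7, q8}
A[p U EX p]: least fixpoint, start Z0 = Sat(EX p) = {q7, q8}, add states in Sat(p) with every successor in Z. Already a fixed point.
Sat(A[p U EX p]) = {q7, q8}
q8 ∈ Sat(A[p U EX p]) = {q7, q8}, so the formula holds at q8.

Yes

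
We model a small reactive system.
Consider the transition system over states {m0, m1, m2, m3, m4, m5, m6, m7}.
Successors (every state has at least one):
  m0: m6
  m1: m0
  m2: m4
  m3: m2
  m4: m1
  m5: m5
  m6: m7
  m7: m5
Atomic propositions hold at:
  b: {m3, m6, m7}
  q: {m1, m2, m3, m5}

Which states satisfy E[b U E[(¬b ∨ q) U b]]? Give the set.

Sat(¬b) = {m0, m1, m2, m4, m5}
Sat(¬b ∨ q) = {m0, m1, m2, m3, m4, m5}
E[(¬b ∨ q) U b]: least fixpoint, start Z0 = Sat(b) = {m3, m6, m7}, add states in Sat(¬b ∨ q) with some successor in Z. Z1 = {m0, m3, m6, m7}; Z2 = {m0, m1, m3, m6, m7}; Z3 = {m0, m1, m3, m4, m6, m7}; Z4 = {m0, m1, m2, m3, m4, m6, m7}; fixed.
Sat(E[(¬b ∨ q) U b]) = {m0, m1, m2, m3, m4, m6, m7}
E[b U E[(¬b ∨ q) U b]]: least fixpoint, start Z0 = Sat(E[(¬b ∨ q) U b]) = {m0, m1, m2, m3, m4, m6, m7}, add states in Sat(b) with some successor in Z. Already a fixed point.
Sat(E[b U E[(¬b ∨ q) U b]]) = {m0, m1, m2, m3, m4, m6, m7}

{m0, m1, m2, m3, m4, m6, m7}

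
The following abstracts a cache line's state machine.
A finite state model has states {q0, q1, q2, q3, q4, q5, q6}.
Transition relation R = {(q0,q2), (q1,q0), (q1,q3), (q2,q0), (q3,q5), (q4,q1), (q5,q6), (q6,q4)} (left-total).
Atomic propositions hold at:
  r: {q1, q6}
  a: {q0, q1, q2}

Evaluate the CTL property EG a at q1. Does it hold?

Yes

EG a: greatest fixpoint, start Z0 = {q0, q1, q2}, keep only states in Sat with some successor in Z. Already a fixed point.
Sat(EG a) = {q0, q1, q2}
q1 ∈ Sat(EG a) = {q0, q1, q2}, so the formula holds at q1.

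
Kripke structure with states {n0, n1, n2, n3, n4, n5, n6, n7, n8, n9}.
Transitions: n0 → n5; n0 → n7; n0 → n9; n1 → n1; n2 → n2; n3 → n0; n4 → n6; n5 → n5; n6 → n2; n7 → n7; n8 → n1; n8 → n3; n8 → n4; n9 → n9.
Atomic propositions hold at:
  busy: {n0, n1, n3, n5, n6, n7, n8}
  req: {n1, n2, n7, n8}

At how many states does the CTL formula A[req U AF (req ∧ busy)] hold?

Sat(req ∧ busy) = {n1, n7, n8}
AF (req ∧ busy): least fixpoint, start Z0 = {n1, n7, n8}, add states with every successor in Z. Already a fixed point.
Sat(AF (req ∧ busy)) = {n1, n7, n8}
A[req U AF (req ∧ busy)]: least fixpoint, start Z0 = Sat(AF (req ∧ busy)) = {n1, n7, n8}, add states in Sat(req) with every successor in Z. Already a fixed point.
Sat(A[req U AF (req ∧ busy)]) = {n1, n7, n8}
|Sat(A[req U AF (req ∧ busy)])| = |{n1, n7, n8}| = 3.

3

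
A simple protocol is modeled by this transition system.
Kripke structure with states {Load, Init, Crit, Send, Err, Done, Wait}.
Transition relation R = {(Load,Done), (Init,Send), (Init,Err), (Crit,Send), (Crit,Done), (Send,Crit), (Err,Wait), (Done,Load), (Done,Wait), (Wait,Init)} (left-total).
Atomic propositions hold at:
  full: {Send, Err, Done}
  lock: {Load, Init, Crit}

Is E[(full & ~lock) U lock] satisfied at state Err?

No

Sat(~lock) = {Send, Err, Done, Wait}
Sat(full & ~lock) = {Send, Err, Done}
E[(full & ~lock) U lock]: least fixpoint, start Z0 = Sat(lock) = {Load, Init, Crit}, add states in Sat(full & ~lock) with some successor in Z. Z1 = {Load, Init, Crit, Send, Done}; fixed.
Sat(E[(full & ~lock) U lock]) = {Load, Init, Crit, Send, Done}
Err ∉ Sat(E[(full & ~lock) U lock]) = {Load, Init, Crit, Send, Done}, so the formula does not hold at Err.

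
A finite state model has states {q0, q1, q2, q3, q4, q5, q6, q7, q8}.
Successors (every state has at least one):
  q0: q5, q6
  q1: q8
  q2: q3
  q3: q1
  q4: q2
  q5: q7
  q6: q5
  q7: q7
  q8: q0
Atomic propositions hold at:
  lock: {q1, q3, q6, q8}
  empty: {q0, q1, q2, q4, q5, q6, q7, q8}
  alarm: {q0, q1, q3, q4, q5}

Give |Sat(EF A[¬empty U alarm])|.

Sat(¬empty) = {q3}
A[¬empty U alarm]: least fixpoint, start Z0 = Sat(alarm) = {q0, q1, q3, q4, q5}, add states in Sat(¬empty) with every successor in Z. Already a fixed point.
Sat(A[¬empty U alarm]) = {q0, q1, q3, q4, q5}
EF A[¬empty U alarm]: least fixpoint, start Z0 = {q0, q1, q3, q4, q5}, add states with some successor in Z. Z1 = {q0, q1, q2, q3, q4, q5, q6, q8}; fixed.
Sat(EF A[¬empty U alarm]) = {q0, q1, q2, q3, q4, q5, q6, q8}
|Sat(EF A[¬empty U alarm])| = |{q0, q1, q2, q3, q4, q5, q6, q8}| = 8.

8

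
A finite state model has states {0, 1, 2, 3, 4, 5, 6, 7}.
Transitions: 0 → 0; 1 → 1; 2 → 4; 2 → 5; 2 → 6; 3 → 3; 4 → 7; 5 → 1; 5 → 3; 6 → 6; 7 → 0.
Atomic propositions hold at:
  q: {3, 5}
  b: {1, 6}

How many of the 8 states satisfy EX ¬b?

6

Sat(¬b) = {0, 2, 3, 4, 5, 7}
Sat(EX ¬b) = {s : some successor in {0, 2, 3, 4, 5, 7}} = {0, 2, 3, 4, 5, 7}
|Sat(EX ¬b)| = |{0, 2, 3, 4, 5, 7}| = 6.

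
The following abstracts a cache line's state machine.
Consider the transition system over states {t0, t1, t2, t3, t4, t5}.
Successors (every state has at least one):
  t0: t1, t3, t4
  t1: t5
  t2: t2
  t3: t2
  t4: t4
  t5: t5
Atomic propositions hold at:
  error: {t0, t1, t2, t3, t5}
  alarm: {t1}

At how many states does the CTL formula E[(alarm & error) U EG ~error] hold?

Sat(alarm & error) = {t1}
Sat(~error) = {t4}
EG ~error: greatest fixpoint, start Z0 = {t4}, keep only states in Sat with some successor in Z. Already a fixed point.
Sat(EG ~error) = {t4}
E[(alarm & error) U EG ~error]: least fixpoint, start Z0 = Sat(EG ~error) = {t4}, add states in Sat(alarm & error) with some successor in Z. Already a fixed point.
Sat(E[(alarm & error) U EG ~error]) = {t4}
|Sat(E[(alarm & error) U EG ~error])| = |{t4}| = 1.

1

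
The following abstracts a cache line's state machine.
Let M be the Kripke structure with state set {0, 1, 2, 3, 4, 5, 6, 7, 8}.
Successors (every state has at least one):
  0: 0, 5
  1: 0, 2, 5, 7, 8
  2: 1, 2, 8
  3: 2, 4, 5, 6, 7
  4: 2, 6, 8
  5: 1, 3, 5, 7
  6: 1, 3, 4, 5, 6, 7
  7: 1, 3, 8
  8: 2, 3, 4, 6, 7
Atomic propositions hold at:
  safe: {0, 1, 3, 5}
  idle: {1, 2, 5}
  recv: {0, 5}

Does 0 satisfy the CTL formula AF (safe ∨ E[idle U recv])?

Yes

E[idle U recv]: least fixpoint, start Z0 = Sat(recv) = {0, 5}, add states in Sat(idle) with some successor in Z. Z1 = {0, 1, 5}; Z2 = {0, 1, 2, 5}; fixed.
Sat(E[idle U recv]) = {0, 1, 2, 5}
Sat(safe ∨ E[idle U recv]) = {0, 1, 2, 3, 5}
AF (safe ∨ E[idle U recv]): least fixpoint, start Z0 = {0, 1, 2, 3, 5}, add states with every successor in Z. Already a fixed point.
Sat(AF (safe ∨ E[idle U recv])) = {0, 1, 2, 3, 5}
0 ∈ Sat(AF (safe ∨ E[idle U recv])) = {0, 1, 2, 3, 5}, so the formula holds at 0.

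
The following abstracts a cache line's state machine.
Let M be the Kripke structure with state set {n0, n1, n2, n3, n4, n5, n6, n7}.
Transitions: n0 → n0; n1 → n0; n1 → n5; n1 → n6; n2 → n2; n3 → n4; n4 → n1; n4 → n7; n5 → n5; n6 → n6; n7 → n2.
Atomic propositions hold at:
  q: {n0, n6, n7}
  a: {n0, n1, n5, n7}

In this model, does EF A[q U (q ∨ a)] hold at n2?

No

Sat(q ∨ a) = {n0, n1, n5, n6, n7}
A[q U (q ∨ a)]: least fixpoint, start Z0 = Sat((q ∨ a)) = {n0, n1, n5, n6, n7}, add states in Sat(q) with every successor in Z. Already a fixed point.
Sat(A[q U (q ∨ a)]) = {n0, n1, n5, n6, n7}
EF A[q U (q ∨ a)]: least fixpoint, start Z0 = {n0, n1, n5, n6, n7}, add states with some successor in Z. Z1 = {n0, n1, n4, n5, n6, n7}; Z2 = {n0, n1, n3, n4, n5, n6, n7}; fixed.
Sat(EF A[q U (q ∨ a)]) = {n0, n1, n3, n4, n5, n6, n7}
n2 ∉ Sat(EF A[q U (q ∨ a)]) = {n0, n1, n3, n4, n5, n6, n7}, so the formula does not hold at n2.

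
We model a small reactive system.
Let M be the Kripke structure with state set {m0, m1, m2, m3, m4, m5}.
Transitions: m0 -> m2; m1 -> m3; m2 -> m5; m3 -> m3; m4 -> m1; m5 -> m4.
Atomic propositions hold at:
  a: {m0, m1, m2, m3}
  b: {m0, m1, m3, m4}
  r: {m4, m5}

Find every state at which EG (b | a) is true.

{m1, m3, m4}

Sat(b | a) = {m0, m1, m2, m3, m4}
EG (b | a): greatest fixpoint, start Z0 = {m0, m1, m2, m3, m4}, keep only states in Sat with some successor in Z. Z1 = {m0, m1, m3, m4}; Z2 = {m1, m3, m4}; fixed.
Sat(EG (b | a)) = {m1, m3, m4}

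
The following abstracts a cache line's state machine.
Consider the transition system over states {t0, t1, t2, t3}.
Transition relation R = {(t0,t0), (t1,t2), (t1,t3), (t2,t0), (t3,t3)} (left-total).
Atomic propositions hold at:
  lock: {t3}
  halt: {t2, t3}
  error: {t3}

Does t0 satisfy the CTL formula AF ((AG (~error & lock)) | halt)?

Sat(~error) = {t0, t1, t2}
Sat(~error & lock) = ∅
AG (~error & lock): greatest fixpoint, start Z0 = ∅, keep only states in Sat with every successor in Z. Already a fixed point.
Sat(AG (~error & lock)) = ∅
Sat((AG (~error & lock)) | halt) = {t2, t3}
AF ((AG (~error & lock)) | halt): least fixpoint, start Z0 = {t2, t3}, add states with every successor in Z. Z1 = {t1, t2, t3}; fixed.
Sat(AF ((AG (~error & lock)) | halt)) = {t1, t2, t3}
t0 ∉ Sat(AF ((AG (~error & lock)) | halt)) = {t1, t2, t3}, so the formula does not hold at t0.

No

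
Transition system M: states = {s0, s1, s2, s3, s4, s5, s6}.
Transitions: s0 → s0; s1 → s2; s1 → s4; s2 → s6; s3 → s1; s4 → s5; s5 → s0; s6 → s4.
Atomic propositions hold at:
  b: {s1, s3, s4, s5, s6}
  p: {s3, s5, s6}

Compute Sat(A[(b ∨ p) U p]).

{s3, s4, s5, s6}

Sat(b ∨ p) = {s1, s3, s4, s5, s6}
A[(b ∨ p) U p]: least fixpoint, start Z0 = Sat(p) = {s3, s5, s6}, add states in Sat(b ∨ p) with every successor in Z. Z1 = {s3, s4, s5, s6}; fixed.
Sat(A[(b ∨ p) U p]) = {s3, s4, s5, s6}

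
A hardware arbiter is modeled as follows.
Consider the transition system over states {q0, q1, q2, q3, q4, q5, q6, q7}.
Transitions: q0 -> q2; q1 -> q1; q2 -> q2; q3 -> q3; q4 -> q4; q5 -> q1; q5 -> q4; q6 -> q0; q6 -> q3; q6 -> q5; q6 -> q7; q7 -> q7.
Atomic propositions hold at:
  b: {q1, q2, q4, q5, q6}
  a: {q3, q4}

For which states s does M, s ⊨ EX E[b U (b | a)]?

{q0, q1, q2, q3, q4, q5, q6}

Sat(b | a) = {q1, q2, q3, q4, q5, q6}
E[b U (b | a)]: least fixpoint, start Z0 = Sat((b | a)) = {q1, q2, q3, q4, q5, q6}, add states in Sat(b) with some successor in Z. Already a fixed point.
Sat(E[b U (b | a)]) = {q1, q2, q3, q4, q5, q6}
Sat(EX E[b U (b | a)]) = {s : some successor in {q1, q2, q3, q4, q5, q6}} = {q0, q1, q2, q3, q4, q5, q6}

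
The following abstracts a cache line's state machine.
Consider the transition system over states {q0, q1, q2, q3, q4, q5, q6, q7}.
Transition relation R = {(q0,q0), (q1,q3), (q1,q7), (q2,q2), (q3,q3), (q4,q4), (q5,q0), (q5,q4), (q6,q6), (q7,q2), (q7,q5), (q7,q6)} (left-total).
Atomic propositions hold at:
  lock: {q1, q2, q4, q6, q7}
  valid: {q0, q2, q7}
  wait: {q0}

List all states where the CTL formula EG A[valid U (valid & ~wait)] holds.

Sat(~wait) = {q1, q2, q3, q4, q5, q6, q7}
Sat(valid & ~wait) = {q2, q7}
A[valid U (valid & ~wait)]: least fixpoint, start Z0 = Sat((valid & ~wait)) = {q2, q7}, add states in Sat(valid) with every successor in Z. Already a fixed point.
Sat(A[valid U (valid & ~wait)]) = {q2, q7}
EG A[valid U (valid & ~wait)]: greatest fixpoint, start Z0 = {q2, q7}, keep only states in Sat with some successor in Z. Already a fixed point.
Sat(EG A[valid U (valid & ~wait)]) = {q2, q7}

{q2, q7}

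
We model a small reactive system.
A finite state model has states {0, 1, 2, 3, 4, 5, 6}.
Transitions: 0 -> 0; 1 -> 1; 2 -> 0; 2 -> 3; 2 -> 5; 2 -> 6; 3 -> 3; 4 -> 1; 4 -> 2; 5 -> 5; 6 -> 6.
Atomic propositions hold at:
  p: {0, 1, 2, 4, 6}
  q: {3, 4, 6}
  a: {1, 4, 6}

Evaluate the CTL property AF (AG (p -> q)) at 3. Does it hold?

Sat(p -> q) = {3, 4, 5, 6}
AG (p -> q): greatest fixpoint, start Z0 = {3, 4, 5, 6}, keep only states in Sat with every successor in Z. Z1 = {3, 5, 6}; fixed.
Sat(AG (p -> q)) = {3, 5, 6}
AF (AG (p -> q)): least fixpoint, start Z0 = {3, 5, 6}, add states with every successor in Z. Already a fixed point.
Sat(AF (AG (p -> q))) = {3, 5, 6}
3 ∈ Sat(AF (AG (p -> q))) = {3, 5, 6}, so the formula holds at 3.

Yes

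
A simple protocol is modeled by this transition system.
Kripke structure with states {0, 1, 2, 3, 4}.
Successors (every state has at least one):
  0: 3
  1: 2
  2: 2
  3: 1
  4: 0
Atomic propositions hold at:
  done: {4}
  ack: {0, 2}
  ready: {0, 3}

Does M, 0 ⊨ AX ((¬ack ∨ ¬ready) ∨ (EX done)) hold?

Yes

Sat(¬ack) = {1, 3, 4}
Sat(¬ready) = {1, 2, 4}
Sat(¬ack ∨ ¬ready) = {1, 2, 3, 4}
Sat(EX done) = {s : some successor in {4}} = ∅
Sat((¬ack ∨ ¬ready) ∨ (EX done)) = {1, 2, 3, 4}
Sat(AX ((¬ack ∨ ¬ready) ∨ (EX done))) = {s : every successor in {1, 2, 3, 4}} = {0, 1, 2, 3}
0 ∈ Sat(AX ((¬ack ∨ ¬ready) ∨ (EX done))) = {0, 1, 2, 3}, so the formula holds at 0.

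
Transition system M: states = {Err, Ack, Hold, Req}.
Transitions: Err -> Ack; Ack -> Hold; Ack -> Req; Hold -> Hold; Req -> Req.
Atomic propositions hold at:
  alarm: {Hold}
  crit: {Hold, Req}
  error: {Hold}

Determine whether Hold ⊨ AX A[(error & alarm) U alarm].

Sat(error & alarm) = {Hold}
A[(error & alarm) U alarm]: least fixpoint, start Z0 = Sat(alarm) = {Hold}, add states in Sat(error & alarm) with every successor in Z. Already a fixed point.
Sat(A[(error & alarm) U alarm]) = {Hold}
Sat(AX A[(error & alarm) U alarm]) = {s : every successor in {Hold}} = {Hold}
Hold ∈ Sat(AX A[(error & alarm) U alarm]) = {Hold}, so the formula holds at Hold.

Yes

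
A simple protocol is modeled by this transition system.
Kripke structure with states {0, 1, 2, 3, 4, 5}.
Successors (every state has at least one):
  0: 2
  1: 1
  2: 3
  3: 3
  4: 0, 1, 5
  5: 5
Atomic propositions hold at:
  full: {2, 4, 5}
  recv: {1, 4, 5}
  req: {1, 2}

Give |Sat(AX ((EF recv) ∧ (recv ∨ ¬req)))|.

2

EF recv: least fixpoint, start Z0 = {1, 4, 5}, add states with some successor in Z. Already a fixed point.
Sat(EF recv) = {1, 4, 5}
Sat(¬req) = {0, 3, 4, 5}
Sat(recv ∨ ¬req) = {0, 1, 3, 4, 5}
Sat((EF recv) ∧ (recv ∨ ¬req)) = {1, 4, 5}
Sat(AX ((EF recv) ∧ (recv ∨ ¬req))) = {s : every successor in {1, 4, 5}} = {1, 5}
|Sat(AX ((EF recv) ∧ (recv ∨ ¬req)))| = |{1, 5}| = 2.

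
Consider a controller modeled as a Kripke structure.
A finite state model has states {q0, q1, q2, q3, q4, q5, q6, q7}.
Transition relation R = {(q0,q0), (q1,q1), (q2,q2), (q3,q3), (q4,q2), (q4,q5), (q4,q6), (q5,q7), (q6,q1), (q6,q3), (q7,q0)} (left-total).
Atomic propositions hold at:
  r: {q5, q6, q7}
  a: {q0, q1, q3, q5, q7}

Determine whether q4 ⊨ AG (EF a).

EF a: least fixpoint, start Z0 = {q0, q1, q3, q5, q7}, add states with some successor in Z. Z1 = {q0, q1, q3, q4, q5, q6, q7}; fixed.
Sat(EF a) = {q0, q1, q3, q4, q5, q6, q7}
AG (EF a): greatest fixpoint, start Z0 = {q0, q1, q3, q4, q5, q6, q7}, keep only states in Sat with every successor in Z. Z1 = {q0, q1, q3, q5, q6, q7}; fixed.
Sat(AG (EF a)) = {q0, q1, q3, q5, q6, q7}
q4 ∉ Sat(AG (EF a)) = {q0, q1, q3, q5, q6, q7}, so the formula does not hold at q4.

No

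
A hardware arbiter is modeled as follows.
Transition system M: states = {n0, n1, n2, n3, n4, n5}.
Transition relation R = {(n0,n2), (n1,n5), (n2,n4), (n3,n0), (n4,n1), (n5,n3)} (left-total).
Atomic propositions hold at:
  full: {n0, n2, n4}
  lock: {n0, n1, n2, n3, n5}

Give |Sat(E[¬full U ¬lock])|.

Sat(¬full) = {n1, n3, n5}
Sat(¬lock) = {n4}
E[¬full U ¬lock]: least fixpoint, start Z0 = Sat(¬lock) = {n4}, add states in Sat(¬full) with some successor in Z. Already a fixed point.
Sat(E[¬full U ¬lock]) = {n4}
|Sat(E[¬full U ¬lock])| = |{n4}| = 1.

1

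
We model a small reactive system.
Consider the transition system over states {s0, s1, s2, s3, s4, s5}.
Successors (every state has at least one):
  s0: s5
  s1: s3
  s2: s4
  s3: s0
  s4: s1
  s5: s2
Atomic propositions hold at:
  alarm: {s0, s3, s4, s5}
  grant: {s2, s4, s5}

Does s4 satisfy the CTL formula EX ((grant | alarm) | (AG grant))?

Sat(grant | alarm) = {s0, s2, s3, s4, s5}
AG grant: greatest fixpoint, start Z0 = {s2, s4, s5}, keep only states in Sat with every successor in Z. Z1 = {s2, s5}; Z2 = {s5}; Z3 = ∅; fixed.
Sat(AG grant) = ∅
Sat((grant | alarm) | (AG grant)) = {s0, s2, s3, s4, s5}
Sat(EX ((grant | alarm) | (AG grant))) = {s : some successor in {s0, s2, s3, s4, s5}} = {s0, s1, s2, s3, s5}
s4 ∉ Sat(EX ((grant | alarm) | (AG grant))) = {s0, s1, s2, s3, s5}, so the formula does not hold at s4.

No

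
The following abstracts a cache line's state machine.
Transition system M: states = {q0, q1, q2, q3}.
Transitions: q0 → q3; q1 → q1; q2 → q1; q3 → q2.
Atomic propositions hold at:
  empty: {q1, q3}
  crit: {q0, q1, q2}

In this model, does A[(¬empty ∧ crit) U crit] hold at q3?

No

Sat(¬empty) = {q0, q2}
Sat(¬empty ∧ crit) = {q0, q2}
A[(¬empty ∧ crit) U crit]: least fixpoint, start Z0 = Sat(crit) = {q0, q1, q2}, add states in Sat(¬empty ∧ crit) with every successor in Z. Already a fixed point.
Sat(A[(¬empty ∧ crit) U crit]) = {q0, q1, q2}
q3 ∉ Sat(A[(¬empty ∧ crit) U crit]) = {q0, q1, q2}, so the formula does not hold at q3.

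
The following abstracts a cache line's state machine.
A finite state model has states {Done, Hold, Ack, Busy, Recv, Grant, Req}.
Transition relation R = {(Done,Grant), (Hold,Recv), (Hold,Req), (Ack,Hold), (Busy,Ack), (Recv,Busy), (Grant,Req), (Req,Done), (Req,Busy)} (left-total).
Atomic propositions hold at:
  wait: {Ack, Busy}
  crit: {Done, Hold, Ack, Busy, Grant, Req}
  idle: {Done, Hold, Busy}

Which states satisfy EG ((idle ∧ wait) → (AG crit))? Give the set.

{Done, Hold, Ack, Grant, Req}

Sat(idle ∧ wait) = {Busy}
AG crit: greatest fixpoint, start Z0 = {Done, Hold, Ack, Busy, Grant, Req}, keep only states in Sat with every successor in Z. Z1 = {Done, Ack, Busy, Grant, Req}; Z2 = {Done, Busy, Grant, Req}; Z3 = {Done, Grant, Req}; Z4 = {Done, Grant}; Z5 = {Done}; Z6 = ∅; fixed.
Sat(AG crit) = ∅
Sat((idle ∧ wait) → (AG crit)) = {Done, Hold, Ack, Recv, Grant, Req}
EG ((idle ∧ wait) → (AG crit)): greatest fixpoint, start Z0 = {Done, Hold, Ack, Recv, Grant, Req}, keep only states in Sat with some successor in Z. Z1 = {Done, Hold, Ack, Grant, Req}; fixed.
Sat(EG ((idle ∧ wait) → (AG crit))) = {Done, Hold, Ack, Grant, Req}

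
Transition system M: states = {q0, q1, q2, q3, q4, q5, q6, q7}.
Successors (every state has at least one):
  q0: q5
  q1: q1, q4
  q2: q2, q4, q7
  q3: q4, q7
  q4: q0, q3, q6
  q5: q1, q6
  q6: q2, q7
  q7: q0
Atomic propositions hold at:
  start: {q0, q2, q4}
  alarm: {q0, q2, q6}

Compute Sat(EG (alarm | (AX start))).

Sat(AX start) = {s : every successor in {q0, q2, q4}} = {q7}
Sat(alarm | (AX start)) = {q0, q2, q6, q7}
EG (alarm | (AX start)): greatest fixpoint, start Z0 = {q0, q2, q6, q7}, keep only states in Sat with some successor in Z. Z1 = {q2, q6, q7}; Z2 = {q2, q6}; fixed.
Sat(EG (alarm | (AX start))) = {q2, q6}

{q2, q6}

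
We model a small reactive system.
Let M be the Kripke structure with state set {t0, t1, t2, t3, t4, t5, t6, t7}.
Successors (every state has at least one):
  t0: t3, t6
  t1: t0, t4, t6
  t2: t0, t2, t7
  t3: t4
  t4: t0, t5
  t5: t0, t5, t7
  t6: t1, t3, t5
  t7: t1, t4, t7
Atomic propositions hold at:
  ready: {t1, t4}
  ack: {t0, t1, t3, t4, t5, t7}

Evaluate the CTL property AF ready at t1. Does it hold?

Yes

AF ready: least fixpoint, start Z0 = {t1, t4}, add states with every successor in Z. Z1 = {t1, t3, t4}; fixed.
Sat(AF ready) = {t1, t3, t4}
t1 ∈ Sat(AF ready) = {t1, t3, t4}, so the formula holds at t1.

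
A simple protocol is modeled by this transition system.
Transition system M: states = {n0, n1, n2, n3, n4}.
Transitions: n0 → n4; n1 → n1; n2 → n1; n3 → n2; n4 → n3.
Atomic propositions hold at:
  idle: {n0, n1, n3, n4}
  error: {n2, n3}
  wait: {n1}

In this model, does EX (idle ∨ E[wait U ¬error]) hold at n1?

Yes

Sat(¬error) = {n0, n1, n4}
E[wait U ¬error]: least fixpoint, start Z0 = Sat(¬error) = {n0, n1, n4}, add states in Sat(wait) with some successor in Z. Already a fixed point.
Sat(E[wait U ¬error]) = {n0, n1, n4}
Sat(idle ∨ E[wait U ¬error]) = {n0, n1, n3, n4}
Sat(EX (idle ∨ E[wait U ¬error])) = {s : some successor in {n0, n1, n3, n4}} = {n0, n1, n2, n4}
n1 ∈ Sat(EX (idle ∨ E[wait U ¬error])) = {n0, n1, n2, n4}, so the formula holds at n1.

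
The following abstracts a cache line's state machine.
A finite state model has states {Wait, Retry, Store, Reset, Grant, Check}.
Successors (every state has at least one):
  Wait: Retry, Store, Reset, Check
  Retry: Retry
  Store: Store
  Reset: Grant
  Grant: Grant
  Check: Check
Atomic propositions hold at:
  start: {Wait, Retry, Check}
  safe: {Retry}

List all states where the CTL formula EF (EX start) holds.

{Wait, Retry, Check}

Sat(EX start) = {s : some successor in {Wait, Retry, Check}} = {Wait, Retry, Check}
EF (EX start): least fixpoint, start Z0 = {Wait, Retry, Check}, add states with some successor in Z. Already a fixed point.
Sat(EF (EX start)) = {Wait, Retry, Check}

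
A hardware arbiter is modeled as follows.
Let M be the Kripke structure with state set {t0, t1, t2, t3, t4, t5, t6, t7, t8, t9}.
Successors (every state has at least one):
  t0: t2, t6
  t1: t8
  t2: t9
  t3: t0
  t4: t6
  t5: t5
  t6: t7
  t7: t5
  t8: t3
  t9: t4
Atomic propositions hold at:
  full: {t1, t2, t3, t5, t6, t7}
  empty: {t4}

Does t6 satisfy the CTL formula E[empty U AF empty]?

AF empty: least fixpoint, start Z0 = {t4}, add states with every successor in Z. Z1 = {t4, t9}; Z2 = {t2, t4, t9}; fixed.
Sat(AF empty) = {t2, t4, t9}
E[empty U AF empty]: least fixpoint, start Z0 = Sat(AF empty) = {t2, t4, t9}, add states in Sat(empty) with some successor in Z. Already a fixed point.
Sat(E[empty U AF empty]) = {t2, t4, t9}
t6 ∉ Sat(E[empty U AF empty]) = {t2, t4, t9}, so the formula does not hold at t6.

No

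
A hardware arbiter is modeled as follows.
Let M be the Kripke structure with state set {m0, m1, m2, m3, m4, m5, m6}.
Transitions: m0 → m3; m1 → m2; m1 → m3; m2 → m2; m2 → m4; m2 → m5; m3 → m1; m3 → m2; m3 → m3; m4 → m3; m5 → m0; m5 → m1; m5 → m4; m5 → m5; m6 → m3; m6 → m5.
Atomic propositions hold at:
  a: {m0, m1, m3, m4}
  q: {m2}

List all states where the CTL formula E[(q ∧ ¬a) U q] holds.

{m2}

Sat(¬a) = {m2, m5, m6}
Sat(q ∧ ¬a) = {m2}
E[(q ∧ ¬a) U q]: least fixpoint, start Z0 = Sat(q) = {m2}, add states in Sat(q ∧ ¬a) with some successor in Z. Already a fixed point.
Sat(E[(q ∧ ¬a) U q]) = {m2}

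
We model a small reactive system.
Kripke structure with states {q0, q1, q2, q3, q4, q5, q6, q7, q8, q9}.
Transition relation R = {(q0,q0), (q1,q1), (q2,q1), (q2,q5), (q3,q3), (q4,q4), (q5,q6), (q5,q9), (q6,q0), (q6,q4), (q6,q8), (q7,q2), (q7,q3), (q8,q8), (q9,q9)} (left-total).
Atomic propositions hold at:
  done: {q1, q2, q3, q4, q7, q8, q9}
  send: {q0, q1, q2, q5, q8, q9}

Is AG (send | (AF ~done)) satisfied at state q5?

Sat(~done) = {q0, q5, q6}
AF ~done: least fixpoint, start Z0 = {q0, q5, q6}, add states with every successor in Z. Already a fixed point.
Sat(AF ~done) = {q0, q5, q6}
Sat(send | (AF ~done)) = {q0, q1, q2, q5, q6, q8, q9}
AG (send | (AF ~done)): greatest fixpoint, start Z0 = {q0, q1, q2, q5, q6, q8, q9}, keep only states in Sat with every successor in Z. Z1 = {q0, q1, q2, q5, q8, q9}; Z2 = {q0, q1, q2, q8, q9}; Z3 = {q0, q1, q8, q9}; fixed.
Sat(AG (send | (AF ~done))) = {q0, q1, q8, q9}
q5 ∉ Sat(AG (send | (AF ~done))) = {q0, q1, q8, q9}, so the formula does not hold at q5.

No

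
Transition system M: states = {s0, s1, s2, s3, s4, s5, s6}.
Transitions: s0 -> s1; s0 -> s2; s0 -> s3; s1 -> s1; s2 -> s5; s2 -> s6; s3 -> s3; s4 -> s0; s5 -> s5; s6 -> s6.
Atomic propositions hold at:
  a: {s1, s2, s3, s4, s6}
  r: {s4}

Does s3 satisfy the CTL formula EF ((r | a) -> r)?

Sat(r | a) = {s1, s2, s3, s4, s6}
Sat((r | a) -> r) = {s0, s4, s5}
EF ((r | a) -> r): least fixpoint, start Z0 = {s0, s4, s5}, add states with some successor in Z. Z1 = {s0, s2, s4, s5}; fixed.
Sat(EF ((r | a) -> r)) = {s0, s2, s4, s5}
s3 ∉ Sat(EF ((r | a) -> r)) = {s0, s2, s4, s5}, so the formula does not hold at s3.

No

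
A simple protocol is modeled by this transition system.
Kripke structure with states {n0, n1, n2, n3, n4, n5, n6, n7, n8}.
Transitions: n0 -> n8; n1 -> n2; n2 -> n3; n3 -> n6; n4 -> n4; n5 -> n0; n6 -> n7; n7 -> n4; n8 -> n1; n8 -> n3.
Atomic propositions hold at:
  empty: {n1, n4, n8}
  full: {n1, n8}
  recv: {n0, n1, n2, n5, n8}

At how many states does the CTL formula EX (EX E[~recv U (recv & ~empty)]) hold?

Sat(~recv) = {n3, n4, n6, n7}
Sat(~empty) = {n0, n2, n3, n5, n6, n7}
Sat(recv & ~empty) = {n0, n2, n5}
E[~recv U (recv & ~empty)]: least fixpoint, start Z0 = Sat((recv & ~empty)) = {n0, n2, n5}, add states in Sat(~recv) with some successor in Z. Already a fixed point.
Sat(E[~recv U (recv & ~empty)]) = {n0, n2, n5}
Sat(EX E[~recv U (recv & ~empty)]) = {s : some successor in {n0, n2, n5}} = {n1, n5}
Sat(EX (EX E[~recv U (recv & ~empty)])) = {s : some successor in {n1, n5}} = {n8}
|Sat(EX (EX E[~recv U (recv & ~empty)]))| = |{n8}| = 1.

1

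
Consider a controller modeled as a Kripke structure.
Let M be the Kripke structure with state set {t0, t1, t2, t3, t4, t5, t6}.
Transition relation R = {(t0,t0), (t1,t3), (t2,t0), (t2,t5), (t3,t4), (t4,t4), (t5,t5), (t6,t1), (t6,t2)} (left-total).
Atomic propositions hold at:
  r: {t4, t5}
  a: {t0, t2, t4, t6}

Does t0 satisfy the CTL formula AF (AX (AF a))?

AF a: least fixpoint, start Z0 = {t0, t2, t4, t6}, add states with every successor in Z. Z1 = {t0, t2, t3, t4, t6}; Z2 = {t0, t1, t2, t3, t4, t6}; fixed.
Sat(AF a) = {t0, t1, t2, t3, t4, t6}
Sat(AX (AF a)) = {s : every successor in {t0, t1, t2, t3, t4, t6}} = {t0, t1, t3, t4, t6}
AF (AX (AF a)): least fixpoint, start Z0 = {t0, t1, t3, t4, t6}, add states with every successor in Z. Already a fixed point.
Sat(AF (AX (AF a))) = {t0, t1, t3, t4, t6}
t0 ∈ Sat(AF (AX (AF a))) = {t0, t1, t3, t4, t6}, so the formula holds at t0.

Yes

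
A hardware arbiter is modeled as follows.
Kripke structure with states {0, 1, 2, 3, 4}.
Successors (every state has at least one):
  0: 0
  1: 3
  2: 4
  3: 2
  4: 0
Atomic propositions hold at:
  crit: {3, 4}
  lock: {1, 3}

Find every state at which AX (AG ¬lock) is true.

{0, 2, 3, 4}

Sat(¬lock) = {0, 2, 4}
AG ¬lock: greatest fixpoint, start Z0 = {0, 2, 4}, keep only states in Sat with every successor in Z. Already a fixed point.
Sat(AG ¬lock) = {0, 2, 4}
Sat(AX (AG ¬lock)) = {s : every successor in {0, 2, 4}} = {0, 2, 3, 4}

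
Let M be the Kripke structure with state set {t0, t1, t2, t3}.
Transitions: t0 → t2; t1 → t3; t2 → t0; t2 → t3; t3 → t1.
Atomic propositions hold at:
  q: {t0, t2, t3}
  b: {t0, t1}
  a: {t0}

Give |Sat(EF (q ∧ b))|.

2

Sat(q ∧ b) = {t0}
EF (q ∧ b): least fixpoint, start Z0 = {t0}, add states with some successor in Z. Z1 = {t0, t2}; fixed.
Sat(EF (q ∧ b)) = {t0, t2}
|Sat(EF (q ∧ b))| = |{t0, t2}| = 2.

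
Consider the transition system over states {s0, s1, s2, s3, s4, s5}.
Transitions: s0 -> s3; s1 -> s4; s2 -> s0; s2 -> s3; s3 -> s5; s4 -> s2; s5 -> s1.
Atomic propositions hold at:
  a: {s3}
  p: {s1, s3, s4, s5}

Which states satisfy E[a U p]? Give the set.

{s1, s3, s4, s5}

E[a U p]: least fixpoint, start Z0 = Sat(p) = {s1, s3, s4, s5}, add states in Sat(a) with some successor in Z. Already a fixed point.
Sat(E[a U p]) = {s1, s3, s4, s5}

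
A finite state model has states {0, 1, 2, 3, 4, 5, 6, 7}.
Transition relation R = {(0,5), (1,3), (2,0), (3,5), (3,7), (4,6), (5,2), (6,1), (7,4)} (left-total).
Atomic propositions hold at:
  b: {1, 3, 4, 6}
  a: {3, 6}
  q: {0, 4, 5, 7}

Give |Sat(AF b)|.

AF b: least fixpoint, start Z0 = {1, 3, 4, 6}, add states with every successor in Z. Z1 = {1, 3, 4, 6, 7}; fixed.
Sat(AF b) = {1, 3, 4, 6, 7}
|Sat(AF b)| = |{1, 3, 4, 6, 7}| = 5.

5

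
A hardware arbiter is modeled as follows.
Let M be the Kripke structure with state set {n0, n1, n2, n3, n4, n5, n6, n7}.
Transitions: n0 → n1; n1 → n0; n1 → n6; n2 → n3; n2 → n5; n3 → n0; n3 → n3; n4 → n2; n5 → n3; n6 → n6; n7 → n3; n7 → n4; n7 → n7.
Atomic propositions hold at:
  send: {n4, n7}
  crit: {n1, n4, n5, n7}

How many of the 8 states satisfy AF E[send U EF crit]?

EF crit: least fixpoint, start Z0 = {n1, n4, n5, n7}, add states with some successor in Z. Z1 = {n0, n1, n2, n4, n5, n7}; Z2 = {n0, n1, n2, n3, n4, n5, n7}; fixed.
Sat(EF crit) = {n0, n1, n2, n3, n4, n5, n7}
E[send U EF crit]: least fixpoint, start Z0 = Sat(EF crit) = {n0, n1, n2, n3, n4, n5, n7}, add states in Sat(send) with some successor in Z. Already a fixed point.
Sat(E[send U EF crit]) = {n0, n1, n2, n3, n4, n5, n7}
AF E[send U EF crit]: least fixpoint, start Z0 = {n0, n1, n2, n3, n4, n5, n7}, add states with every successor in Z. Already a fixed point.
Sat(AF E[send U EF crit]) = {n0, n1, n2, n3, n4, n5, n7}
|Sat(AF E[send U EF crit])| = |{n0, n1, n2, n3, n4, n5, n7}| = 7.

7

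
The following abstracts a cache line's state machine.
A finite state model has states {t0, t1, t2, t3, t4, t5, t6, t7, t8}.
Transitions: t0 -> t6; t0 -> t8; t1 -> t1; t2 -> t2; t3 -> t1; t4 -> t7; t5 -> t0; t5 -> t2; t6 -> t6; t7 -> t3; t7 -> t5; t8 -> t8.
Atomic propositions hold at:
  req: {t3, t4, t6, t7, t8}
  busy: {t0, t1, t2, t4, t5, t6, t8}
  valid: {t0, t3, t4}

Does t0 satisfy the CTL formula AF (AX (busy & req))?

Yes

Sat(busy & req) = {t4, t6, t8}
Sat(AX (busy & req)) = {s : every successor in {t4, t6, t8}} = {t0, t6, t8}
AF (AX (busy & req)): least fixpoint, start Z0 = {t0, t6, t8}, add states with every successor in Z. Already a fixed point.
Sat(AF (AX (busy & req))) = {t0, t6, t8}
t0 ∈ Sat(AF (AX (busy & req))) = {t0, t6, t8}, so the formula holds at t0.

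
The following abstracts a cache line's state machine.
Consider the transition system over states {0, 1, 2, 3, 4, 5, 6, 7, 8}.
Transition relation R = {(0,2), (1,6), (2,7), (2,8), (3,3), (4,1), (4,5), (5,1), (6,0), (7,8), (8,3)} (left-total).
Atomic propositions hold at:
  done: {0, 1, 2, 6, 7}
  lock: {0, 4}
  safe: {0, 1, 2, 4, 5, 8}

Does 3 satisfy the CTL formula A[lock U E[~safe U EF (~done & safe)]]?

Sat(~safe) = {3, 6, 7}
Sat(~done) = {3, 4, 5, 8}
Sat(~done & safe) = {4, 5, 8}
EF (~done & safe): least fixpoint, start Z0 = {4, 5, 8}, add states with some successor in Z. Z1 = {2, 4, 5, 7, 8}; Z2 = {0, 2, 4, 5, 7, 8}; Z3 = {0, 2, 4, 5, 6, 7, 8}; Z4 = {0, 1, 2, 4, 5, 6, 7, 8}; fixed.
Sat(EF (~done & safe)) = {0, 1, 2, 4, 5, 6, 7, 8}
E[~safe U EF (~done & safe)]: least fixpoint, start Z0 = Sat(EF (~done & safe)) = {0, 1, 2, 4, 5, 6, 7, 8}, add states in Sat(~safe) with some successor in Z. Already a fixed point.
Sat(E[~safe U EF (~done & safe)]) = {0, 1, 2, 4, 5, 6, 7, 8}
A[lock U E[~safe U EF (~done & safe)]]: least fixpoint, start Z0 = Sat(E[~safe U EF (~done & safe)]) = {0, 1, 2, 4, 5, 6, 7, 8}, add states in Sat(lock) with every successor in Z. Already a fixed point.
Sat(A[lock U E[~safe U EF (~done & safe)]]) = {0, 1, 2, 4, 5, 6, 7, 8}
3 ∉ Sat(A[lock U E[~safe U EF (~done & safe)]]) = {0, 1, 2, 4, 5, 6, 7, 8}, so the formula does not hold at 3.

No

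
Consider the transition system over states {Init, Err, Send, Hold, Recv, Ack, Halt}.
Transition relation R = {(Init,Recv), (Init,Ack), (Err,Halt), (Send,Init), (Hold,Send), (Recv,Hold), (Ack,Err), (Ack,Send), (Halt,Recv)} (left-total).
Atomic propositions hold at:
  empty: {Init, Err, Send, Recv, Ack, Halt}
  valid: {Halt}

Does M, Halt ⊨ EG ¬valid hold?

No

Sat(¬valid) = {Init, Err, Send, Hold, Recv, Ack}
EG ¬valid: greatest fixpoint, start Z0 = {Init, Err, Send, Hold, Recv, Ack}, keep only states in Sat with some successor in Z. Z1 = {Init, Send, Hold, Recv, Ack}; fixed.
Sat(EG ¬valid) = {Init, Send, Hold, Recv, Ack}
Halt ∉ Sat(EG ¬valid) = {Init, Send, Hold, Recv, Ack}, so the formula does not hold at Halt.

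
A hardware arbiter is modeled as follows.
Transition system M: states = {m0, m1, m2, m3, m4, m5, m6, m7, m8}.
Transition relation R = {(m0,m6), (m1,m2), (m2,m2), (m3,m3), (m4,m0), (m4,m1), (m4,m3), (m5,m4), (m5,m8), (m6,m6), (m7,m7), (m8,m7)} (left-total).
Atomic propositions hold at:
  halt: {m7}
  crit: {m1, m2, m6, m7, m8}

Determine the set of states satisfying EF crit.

{m0, m1, m2, m4, m5, m6, m7, m8}

EF crit: least fixpoint, start Z0 = {m1, m2, m6, m7, m8}, add states with some successor in Z. Z1 = {m0, m1, m2, m4, m5, m6, m7, m8}; fixed.
Sat(EF crit) = {m0, m1, m2, m4, m5, m6, m7, m8}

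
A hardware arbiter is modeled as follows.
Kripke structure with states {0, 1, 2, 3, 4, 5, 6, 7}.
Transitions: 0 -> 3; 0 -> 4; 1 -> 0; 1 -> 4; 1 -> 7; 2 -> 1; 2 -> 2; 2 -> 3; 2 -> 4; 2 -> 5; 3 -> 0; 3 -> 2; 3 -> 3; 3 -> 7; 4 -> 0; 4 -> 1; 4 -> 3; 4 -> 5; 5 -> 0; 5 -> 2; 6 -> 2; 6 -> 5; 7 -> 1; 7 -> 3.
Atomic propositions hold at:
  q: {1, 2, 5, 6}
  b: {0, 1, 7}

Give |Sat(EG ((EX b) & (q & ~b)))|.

Sat(EX b) = {s : some successor in {0, 1, 7}} = {1, 2, 3, 4, 5, 7}
Sat(~b) = {2, 3, 4, 5, 6}
Sat(q & ~b) = {2, 5, 6}
Sat((EX b) & (q & ~b)) = {2, 5}
EG ((EX b) & (q & ~b)): greatest fixpoint, start Z0 = {2, 5}, keep only states in Sat with some successor in Z. Already a fixed point.
Sat(EG ((EX b) & (q & ~b))) = {2, 5}
|Sat(EG ((EX b) & (q & ~b)))| = |{2, 5}| = 2.

2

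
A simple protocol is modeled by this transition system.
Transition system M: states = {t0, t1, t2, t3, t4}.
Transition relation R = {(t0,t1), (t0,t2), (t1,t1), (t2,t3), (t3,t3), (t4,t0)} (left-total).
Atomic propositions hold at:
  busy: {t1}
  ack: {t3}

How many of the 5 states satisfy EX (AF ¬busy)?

Sat(¬busy) = {t0, t2, t3, t4}
AF ¬busy: least fixpoint, start Z0 = {t0, t2, t3, t4}, add states with every successor in Z. Already a fixed point.
Sat(AF ¬busy) = {t0, t2, t3, t4}
Sat(EX (AF ¬busy)) = {s : some successor in {t0, t2, t3, t4}} = {t0, t2, t3, t4}
|Sat(EX (AF ¬busy))| = |{t0, t2, t3, t4}| = 4.

4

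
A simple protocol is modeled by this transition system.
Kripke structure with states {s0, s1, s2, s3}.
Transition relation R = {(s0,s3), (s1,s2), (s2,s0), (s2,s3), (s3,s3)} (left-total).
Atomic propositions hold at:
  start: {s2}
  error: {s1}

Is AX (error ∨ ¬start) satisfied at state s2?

Yes

Sat(¬start) = {s0, s1, s3}
Sat(error ∨ ¬start) = {s0, s1, s3}
Sat(AX (error ∨ ¬start)) = {s : every successor in {s0, s1, s3}} = {s0, s2, s3}
s2 ∈ Sat(AX (error ∨ ¬start)) = {s0, s2, s3}, so the formula holds at s2.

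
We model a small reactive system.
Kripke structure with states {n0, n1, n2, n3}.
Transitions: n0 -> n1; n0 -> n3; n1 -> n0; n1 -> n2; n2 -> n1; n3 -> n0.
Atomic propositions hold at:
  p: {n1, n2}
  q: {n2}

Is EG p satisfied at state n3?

No

EG p: greatest fixpoint, start Z0 = {n1, n2}, keep only states in Sat with some successor in Z. Already a fixed point.
Sat(EG p) = {n1, n2}
n3 ∉ Sat(EG p) = {n1, n2}, so the formula does not hold at n3.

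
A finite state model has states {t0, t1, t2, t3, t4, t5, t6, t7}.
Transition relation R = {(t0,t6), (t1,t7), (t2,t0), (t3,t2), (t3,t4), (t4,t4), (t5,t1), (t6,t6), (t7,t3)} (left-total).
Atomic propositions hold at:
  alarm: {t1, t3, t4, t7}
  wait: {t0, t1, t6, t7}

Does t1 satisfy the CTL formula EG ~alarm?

No

Sat(~alarm) = {t0, t2, t5, t6}
EG ~alarm: greatest fixpoint, start Z0 = {t0, t2, t5, t6}, keep only states in Sat with some successor in Z. Z1 = {t0, t2, t6}; fixed.
Sat(EG ~alarm) = {t0, t2, t6}
t1 ∉ Sat(EG ~alarm) = {t0, t2, t6}, so the formula does not hold at t1.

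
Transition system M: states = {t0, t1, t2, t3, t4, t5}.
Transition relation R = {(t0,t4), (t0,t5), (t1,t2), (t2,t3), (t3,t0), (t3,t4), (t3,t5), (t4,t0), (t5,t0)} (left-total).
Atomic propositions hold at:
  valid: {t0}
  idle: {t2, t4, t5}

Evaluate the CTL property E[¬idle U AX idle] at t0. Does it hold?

Yes

Sat(¬idle) = {t0, t1, t3}
Sat(AX idle) = {s : every successor in {t2, t4, t5}} = {t0, t1}
E[¬idle U AX idle]: least fixpoint, start Z0 = Sat(AX idle) = {t0, t1}, add states in Sat(¬idle) with some successor in Z. Z1 = {t0, t1, t3}; fixed.
Sat(E[¬idle U AX idle]) = {t0, t1, t3}
t0 ∈ Sat(E[¬idle U AX idle]) = {t0, t1, t3}, so the formula holds at t0.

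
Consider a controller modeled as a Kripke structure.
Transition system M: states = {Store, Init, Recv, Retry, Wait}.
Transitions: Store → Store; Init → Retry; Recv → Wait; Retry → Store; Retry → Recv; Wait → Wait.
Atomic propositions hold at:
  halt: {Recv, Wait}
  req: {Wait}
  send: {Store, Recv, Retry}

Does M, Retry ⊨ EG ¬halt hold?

Yes

Sat(¬halt) = {Store, Init, Retry}
EG ¬halt: greatest fixpoint, start Z0 = {Store, Init, Retry}, keep only states in Sat with some successor in Z. Already a fixed point.
Sat(EG ¬halt) = {Store, Init, Retry}
Retry ∈ Sat(EG ¬halt) = {Store, Init, Retry}, so the formula holds at Retry.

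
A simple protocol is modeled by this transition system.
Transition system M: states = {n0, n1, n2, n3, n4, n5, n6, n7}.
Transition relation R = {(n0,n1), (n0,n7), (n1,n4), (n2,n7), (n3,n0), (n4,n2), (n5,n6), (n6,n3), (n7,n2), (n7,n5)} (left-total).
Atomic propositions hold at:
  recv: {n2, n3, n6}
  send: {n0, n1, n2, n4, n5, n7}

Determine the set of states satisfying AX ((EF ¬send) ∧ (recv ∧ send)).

Sat(¬send) = {n3, n6}
EF ¬send: least fixpoint, start Z0 = {n3, n6}, add states with some successor in Z. Z1 = {n3, n5, n6}; Z2 = {n3, n5, n6, n7}; Z3 = {n0, n2, n3, n5, n6, n7}; Z4 = {n0, n2, n3, n4, n5, n6, n7}; Z5 = {n0, n1, n2, n3, n4, n5, n6, n7}; fixed.
Sat(EF ¬send) = {n0, n1, n2, n3, n4, n5, n6, n7}
Sat(recv ∧ send) = {n2}
Sat((EF ¬send) ∧ (recv ∧ send)) = {n2}
Sat(AX ((EF ¬send) ∧ (recv ∧ send))) = {s : every successor in {n2}} = {n4}

{n4}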